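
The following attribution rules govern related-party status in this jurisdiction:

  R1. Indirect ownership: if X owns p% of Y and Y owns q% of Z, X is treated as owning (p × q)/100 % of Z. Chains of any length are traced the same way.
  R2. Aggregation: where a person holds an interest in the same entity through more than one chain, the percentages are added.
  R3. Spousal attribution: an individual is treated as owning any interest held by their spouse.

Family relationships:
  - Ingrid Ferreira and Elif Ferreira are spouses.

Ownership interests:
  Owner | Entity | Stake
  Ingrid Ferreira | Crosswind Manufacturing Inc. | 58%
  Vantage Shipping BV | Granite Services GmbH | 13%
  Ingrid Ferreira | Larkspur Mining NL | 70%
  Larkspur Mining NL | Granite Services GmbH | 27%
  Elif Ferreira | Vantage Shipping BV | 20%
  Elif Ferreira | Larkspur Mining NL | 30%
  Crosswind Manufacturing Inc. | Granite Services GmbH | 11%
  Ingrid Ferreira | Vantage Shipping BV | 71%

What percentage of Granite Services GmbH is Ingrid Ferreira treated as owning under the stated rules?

45.21%

By spousal attribution (R3), Ingrid Ferreira is treated as also owning Elif Ferreira's interest in Larkspur Mining NL, giving 70% + 30% = 100%.
By spousal attribution (R3), Ingrid Ferreira is treated as also owning Elif Ferreira's interest in Vantage Shipping BV, giving 71% + 20% = 91%.
Chain via Crosswind Manufacturing Inc. (R1): 58% × 11% = 6.38% of Granite Services GmbH.
Chain via Larkspur Mining NL (R1): 100% × 27% = 27% of Granite Services GmbH.
Chain via Vantage Shipping BV (R1): 91% × 13% = 11.83% of Granite Services GmbH.
Aggregating (R2): 6.38% + 27% + 11.83% = 45.21%.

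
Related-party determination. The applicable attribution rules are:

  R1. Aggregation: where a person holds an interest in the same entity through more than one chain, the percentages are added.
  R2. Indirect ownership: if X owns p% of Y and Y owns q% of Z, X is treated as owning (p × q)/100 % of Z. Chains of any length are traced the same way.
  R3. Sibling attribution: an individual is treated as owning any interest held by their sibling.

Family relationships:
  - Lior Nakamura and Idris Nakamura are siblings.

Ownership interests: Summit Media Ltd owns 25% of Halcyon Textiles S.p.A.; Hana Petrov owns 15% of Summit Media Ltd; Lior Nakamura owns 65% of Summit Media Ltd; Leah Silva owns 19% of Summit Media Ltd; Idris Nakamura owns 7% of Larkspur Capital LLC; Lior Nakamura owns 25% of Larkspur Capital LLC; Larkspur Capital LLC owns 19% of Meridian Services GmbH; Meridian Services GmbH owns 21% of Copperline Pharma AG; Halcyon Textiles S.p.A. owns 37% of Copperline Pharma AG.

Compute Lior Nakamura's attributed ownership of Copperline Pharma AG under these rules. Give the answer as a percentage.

7.2893%

By sibling attribution (R3), Lior Nakamura is treated as also owning Idris Nakamura's interest in Larkspur Capital LLC, giving 25% + 7% = 32%.
Chain via Summit Media Ltd → Halcyon Textiles S.p.A. (R2): 65% × 25% × 37% = 6.0125% of Copperline Pharma AG.
Chain via Larkspur Capital LLC → Meridian Services GmbH (R2): 32% × 19% × 21% = 1.2768% of Copperline Pharma AG.
Aggregating (R1): 6.0125% + 1.2768% = 7.2893%.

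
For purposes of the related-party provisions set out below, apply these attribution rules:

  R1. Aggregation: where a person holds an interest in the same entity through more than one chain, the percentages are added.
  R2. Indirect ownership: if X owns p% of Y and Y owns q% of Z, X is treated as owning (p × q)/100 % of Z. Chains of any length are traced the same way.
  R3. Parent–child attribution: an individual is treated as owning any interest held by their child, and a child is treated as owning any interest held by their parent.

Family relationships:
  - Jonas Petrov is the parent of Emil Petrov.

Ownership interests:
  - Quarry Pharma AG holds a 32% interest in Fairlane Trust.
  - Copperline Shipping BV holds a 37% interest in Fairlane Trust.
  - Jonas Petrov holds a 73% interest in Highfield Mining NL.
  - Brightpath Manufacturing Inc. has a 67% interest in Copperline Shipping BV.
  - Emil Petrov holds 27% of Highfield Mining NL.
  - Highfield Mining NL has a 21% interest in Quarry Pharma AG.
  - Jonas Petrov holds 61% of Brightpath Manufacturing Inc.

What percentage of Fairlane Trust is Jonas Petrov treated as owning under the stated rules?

21.8419%

By parent–child attribution (R3), Jonas Petrov is treated as also owning Emil Petrov's interest in Highfield Mining NL, giving 73% + 27% = 100%.
Chain via Highfield Mining NL → Quarry Pharma AG (R2): 100% × 21% × 32% = 6.72% of Fairlane Trust.
Chain via Brightpath Manufacturing Inc. → Copperline Shipping BV (R2): 61% × 67% × 37% = 15.1219% of Fairlane Trust.
Aggregating (R1): 6.72% + 15.1219% = 21.8419%.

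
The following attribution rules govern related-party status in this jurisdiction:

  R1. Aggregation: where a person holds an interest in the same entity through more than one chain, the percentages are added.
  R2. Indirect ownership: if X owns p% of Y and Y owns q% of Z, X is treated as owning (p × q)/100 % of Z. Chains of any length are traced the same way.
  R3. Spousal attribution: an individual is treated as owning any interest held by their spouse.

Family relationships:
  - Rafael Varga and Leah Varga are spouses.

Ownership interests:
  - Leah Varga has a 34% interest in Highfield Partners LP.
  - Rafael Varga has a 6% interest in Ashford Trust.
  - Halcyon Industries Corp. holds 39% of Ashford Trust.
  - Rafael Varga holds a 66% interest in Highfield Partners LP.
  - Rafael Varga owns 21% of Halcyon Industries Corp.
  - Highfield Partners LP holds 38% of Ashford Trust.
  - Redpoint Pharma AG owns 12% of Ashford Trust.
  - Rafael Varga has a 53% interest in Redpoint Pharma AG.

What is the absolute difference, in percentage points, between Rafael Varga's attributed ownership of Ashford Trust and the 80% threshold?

21.45

By spousal attribution (R3), Rafael Varga is treated as also owning Leah Varga's interest in Highfield Partners LP, giving 66% + 34% = 100%.
Chain via Halcyon Industries Corp. (R2): 21% × 39% = 8.19% of Ashford Trust.
Chain via Highfield Partners LP (R2): 100% × 38% = 38% of Ashford Trust.
Chain via Redpoint Pharma AG (R2): 53% × 12% = 6.36% of Ashford Trust.
Direct interest in Ashford Trust: 6%.
Aggregating (R1): 8.19% + 38% + 6.36% + 6% = 58.55%.
58.55% falls short of the 80% threshold by 21.45 percentage points.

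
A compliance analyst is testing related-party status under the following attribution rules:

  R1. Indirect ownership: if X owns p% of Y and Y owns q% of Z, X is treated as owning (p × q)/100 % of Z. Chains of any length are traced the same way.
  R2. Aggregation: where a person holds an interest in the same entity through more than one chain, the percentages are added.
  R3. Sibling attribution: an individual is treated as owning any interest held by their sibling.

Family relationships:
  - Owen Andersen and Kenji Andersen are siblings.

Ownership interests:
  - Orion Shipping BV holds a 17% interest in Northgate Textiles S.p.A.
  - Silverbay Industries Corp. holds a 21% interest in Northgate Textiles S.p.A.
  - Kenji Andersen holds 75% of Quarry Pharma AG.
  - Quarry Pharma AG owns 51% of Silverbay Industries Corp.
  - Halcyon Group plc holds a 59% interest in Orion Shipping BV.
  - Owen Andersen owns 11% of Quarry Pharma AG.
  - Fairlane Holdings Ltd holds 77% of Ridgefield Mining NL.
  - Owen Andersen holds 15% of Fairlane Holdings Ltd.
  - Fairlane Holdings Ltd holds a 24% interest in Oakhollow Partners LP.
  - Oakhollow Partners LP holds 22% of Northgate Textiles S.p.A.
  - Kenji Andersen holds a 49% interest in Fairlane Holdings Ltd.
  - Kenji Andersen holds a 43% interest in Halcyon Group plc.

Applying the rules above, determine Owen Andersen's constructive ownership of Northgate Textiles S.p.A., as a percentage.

By sibling attribution (R3), Owen Andersen is treated as also owning Kenji Andersen's interest in Quarry Pharma AG, giving 11% + 75% = 86%.
By sibling attribution (R3), Owen Andersen is treated as also owning Kenji Andersen's interest in Fairlane Holdings Ltd, giving 15% + 49% = 64%.
By sibling attribution (R3), Owen Andersen is treated as owning Kenji Andersen's 43% interest in Halcyon Group plc.
Chain via Quarry Pharma AG → Silverbay Industries Corp. (R1): 86% × 51% × 21% = 9.2106% of Northgate Textiles S.p.A.
Chain via Fairlane Holdings Ltd → Oakhollow Partners LP (R1): 64% × 24% × 22% = 3.3792% of Northgate Textiles S.p.A.
Chain via Halcyon Group plc → Orion Shipping BV (R1): 43% × 59% × 17% = 4.3129% of Northgate Textiles S.p.A.
Aggregating (R2): 9.2106% + 3.3792% + 4.3129% = 16.9027%.

16.9027%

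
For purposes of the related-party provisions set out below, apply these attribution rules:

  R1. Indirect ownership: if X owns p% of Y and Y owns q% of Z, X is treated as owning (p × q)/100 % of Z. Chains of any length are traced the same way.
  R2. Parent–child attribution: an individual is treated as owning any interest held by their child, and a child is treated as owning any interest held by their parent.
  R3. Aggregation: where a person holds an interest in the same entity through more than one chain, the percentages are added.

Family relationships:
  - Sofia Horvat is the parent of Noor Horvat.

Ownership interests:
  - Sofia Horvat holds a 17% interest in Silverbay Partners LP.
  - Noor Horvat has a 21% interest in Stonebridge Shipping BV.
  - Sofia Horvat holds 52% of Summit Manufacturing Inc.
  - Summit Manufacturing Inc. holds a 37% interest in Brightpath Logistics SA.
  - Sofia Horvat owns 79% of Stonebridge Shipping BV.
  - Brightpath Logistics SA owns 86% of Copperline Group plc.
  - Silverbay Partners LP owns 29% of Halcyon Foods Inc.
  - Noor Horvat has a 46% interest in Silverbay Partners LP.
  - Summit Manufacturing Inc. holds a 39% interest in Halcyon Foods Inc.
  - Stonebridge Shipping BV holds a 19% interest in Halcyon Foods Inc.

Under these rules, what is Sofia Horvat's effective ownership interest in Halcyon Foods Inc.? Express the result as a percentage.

By parent–child attribution (R2), Sofia Horvat is treated as also owning Noor Horvat's interest in Stonebridge Shipping BV, giving 79% + 21% = 100%.
By parent–child attribution (R2), Sofia Horvat is treated as also owning Noor Horvat's interest in Silverbay Partners LP, giving 17% + 46% = 63%.
Chain via Summit Manufacturing Inc. (R1): 52% × 39% = 20.28% of Halcyon Foods Inc.
Chain via Stonebridge Shipping BV (R1): 100% × 19% = 19% of Halcyon Foods Inc.
Chain via Silverbay Partners LP (R1): 63% × 29% = 18.27% of Halcyon Foods Inc.
Aggregating (R3): 20.28% + 19% + 18.27% = 57.55%.

57.55%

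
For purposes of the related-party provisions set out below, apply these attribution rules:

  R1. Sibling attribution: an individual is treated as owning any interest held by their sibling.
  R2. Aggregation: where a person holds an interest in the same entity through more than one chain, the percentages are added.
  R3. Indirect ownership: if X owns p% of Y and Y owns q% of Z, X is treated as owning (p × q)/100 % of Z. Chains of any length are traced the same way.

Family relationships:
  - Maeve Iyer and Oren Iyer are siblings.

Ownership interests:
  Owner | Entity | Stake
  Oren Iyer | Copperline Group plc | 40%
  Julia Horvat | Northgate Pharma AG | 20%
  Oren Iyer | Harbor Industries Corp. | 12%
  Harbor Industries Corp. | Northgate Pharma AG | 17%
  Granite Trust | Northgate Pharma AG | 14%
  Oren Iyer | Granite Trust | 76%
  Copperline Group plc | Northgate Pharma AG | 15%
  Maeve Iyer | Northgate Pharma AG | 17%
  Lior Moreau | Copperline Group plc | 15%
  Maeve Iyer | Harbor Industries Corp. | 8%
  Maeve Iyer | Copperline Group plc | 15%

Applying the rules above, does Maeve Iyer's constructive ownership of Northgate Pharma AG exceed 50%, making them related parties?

By sibling attribution (R1), Maeve Iyer is treated as also owning Oren Iyer's interest in Copperline Group plc, giving 15% + 40% = 55%.
By sibling attribution (R1), Maeve Iyer is treated as also owning Oren Iyer's interest in Harbor Industries Corp, giving 8% + 12% = 20%.
By sibling attribution (R1), Maeve Iyer is treated as owning Oren Iyer's 76% interest in Granite Trust.
Chain via Copperline Group plc (R3): 55% × 15% = 8.25% of Northgate Pharma AG.
Chain via Harbor Industries Corp. (R3): 20% × 17% = 3.4% of Northgate Pharma AG.
Direct interest in Northgate Pharma AG: 17%.
Chain via Granite Trust (R3): 76% × 14% = 10.64% of Northgate Pharma AG.
Aggregating (R2): 8.25% + 3.4% + 17% + 10.64% = 39.29%.
39.29% does not exceed the 50% threshold, so Maeve is not a related party to Northgate Pharma AG.

No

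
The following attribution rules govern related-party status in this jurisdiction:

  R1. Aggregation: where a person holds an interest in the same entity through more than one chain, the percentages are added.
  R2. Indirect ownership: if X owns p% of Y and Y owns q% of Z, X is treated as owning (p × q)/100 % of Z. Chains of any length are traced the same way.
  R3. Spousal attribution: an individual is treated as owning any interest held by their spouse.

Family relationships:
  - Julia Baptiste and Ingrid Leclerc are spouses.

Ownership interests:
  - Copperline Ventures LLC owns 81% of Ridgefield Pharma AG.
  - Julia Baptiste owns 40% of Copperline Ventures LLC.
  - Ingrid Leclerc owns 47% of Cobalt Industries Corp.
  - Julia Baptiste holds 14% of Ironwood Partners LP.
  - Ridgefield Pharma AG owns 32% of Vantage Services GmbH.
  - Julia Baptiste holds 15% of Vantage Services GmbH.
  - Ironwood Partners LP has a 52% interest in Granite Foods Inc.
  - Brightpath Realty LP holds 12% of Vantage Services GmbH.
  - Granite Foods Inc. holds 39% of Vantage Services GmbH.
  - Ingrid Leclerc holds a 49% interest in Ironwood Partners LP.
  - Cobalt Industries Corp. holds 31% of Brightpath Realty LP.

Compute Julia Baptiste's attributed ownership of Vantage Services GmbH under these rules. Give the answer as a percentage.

By spousal attribution (R3), Julia Baptiste is treated as also owning Ingrid Leclerc's interest in Ironwood Partners LP, giving 14% + 49% = 63%.
By spousal attribution (R3), Julia Baptiste is treated as owning Ingrid Leclerc's 47% interest in Cobalt Industries Corp.
Chain via Ironwood Partners LP → Granite Foods Inc. (R2): 63% × 52% × 39% = 12.7764% of Vantage Services GmbH.
Chain via Copperline Ventures LLC → Ridgefield Pharma AG (R2): 40% × 81% × 32% = 10.368% of Vantage Services GmbH.
Direct interest in Vantage Services GmbH: 15%.
Chain via Cobalt Industries Corp. → Brightpath Realty LP (R2): 47% × 31% × 12% = 1.7484% of Vantage Services GmbH.
Aggregating (R1): 12.7764% + 10.368% + 15% + 1.7484% = 39.8928%.

39.8928%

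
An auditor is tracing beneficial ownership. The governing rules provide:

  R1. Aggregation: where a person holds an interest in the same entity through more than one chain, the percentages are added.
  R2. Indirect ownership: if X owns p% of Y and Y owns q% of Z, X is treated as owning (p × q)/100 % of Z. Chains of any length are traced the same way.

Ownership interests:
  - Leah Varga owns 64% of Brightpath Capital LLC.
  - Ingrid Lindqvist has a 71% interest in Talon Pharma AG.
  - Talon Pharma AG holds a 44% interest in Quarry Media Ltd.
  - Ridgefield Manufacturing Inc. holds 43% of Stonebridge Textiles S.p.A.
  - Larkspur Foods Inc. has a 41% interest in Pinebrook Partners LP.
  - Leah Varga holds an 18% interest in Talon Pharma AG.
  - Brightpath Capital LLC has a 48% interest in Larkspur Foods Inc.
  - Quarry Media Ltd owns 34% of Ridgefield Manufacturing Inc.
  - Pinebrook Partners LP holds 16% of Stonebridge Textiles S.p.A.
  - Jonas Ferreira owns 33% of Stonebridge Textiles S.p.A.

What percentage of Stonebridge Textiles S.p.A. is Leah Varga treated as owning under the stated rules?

Chain via Talon Pharma AG → Quarry Media Ltd → Ridgefield Manufacturing Inc. (R2): 18% × 44% × 34% × 43% = 1.157904% of Stonebridge Textiles S.p.A.
Chain via Brightpath Capital LLC → Larkspur Foods Inc. → Pinebrook Partners LP (R2): 64% × 48% × 41% × 16% = 2.015232% of Stonebridge Textiles S.p.A.
Aggregating (R1): 1.157904% + 2.015232% = 3.173136%.

3.173136%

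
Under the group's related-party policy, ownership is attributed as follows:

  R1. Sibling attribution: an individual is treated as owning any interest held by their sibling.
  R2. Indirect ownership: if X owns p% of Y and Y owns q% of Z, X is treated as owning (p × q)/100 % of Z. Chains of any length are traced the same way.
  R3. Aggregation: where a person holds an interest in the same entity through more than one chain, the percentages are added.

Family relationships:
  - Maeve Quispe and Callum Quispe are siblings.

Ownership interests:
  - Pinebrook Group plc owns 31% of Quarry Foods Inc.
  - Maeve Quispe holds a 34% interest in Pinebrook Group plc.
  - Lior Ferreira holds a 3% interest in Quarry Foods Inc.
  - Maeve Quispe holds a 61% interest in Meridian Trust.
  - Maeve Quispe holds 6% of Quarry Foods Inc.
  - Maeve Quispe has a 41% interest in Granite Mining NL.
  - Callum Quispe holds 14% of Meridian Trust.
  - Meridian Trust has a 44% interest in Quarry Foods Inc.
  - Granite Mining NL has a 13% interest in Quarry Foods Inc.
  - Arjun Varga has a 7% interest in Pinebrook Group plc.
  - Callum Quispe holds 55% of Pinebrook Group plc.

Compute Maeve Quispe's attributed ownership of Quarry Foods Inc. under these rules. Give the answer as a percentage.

By sibling attribution (R1), Maeve Quispe is treated as also owning Callum Quispe's interest in Meridian Trust, giving 61% + 14% = 75%.
By sibling attribution (R1), Maeve Quispe is treated as also owning Callum Quispe's interest in Pinebrook Group plc, giving 34% + 55% = 89%.
Chain via Granite Mining NL (R2): 41% × 13% = 5.33% of Quarry Foods Inc.
Chain via Meridian Trust (R2): 75% × 44% = 33% of Quarry Foods Inc.
Chain via Pinebrook Group plc (R2): 89% × 31% = 27.59% of Quarry Foods Inc.
Direct interest in Quarry Foods Inc: 6%.
Aggregating (R3): 5.33% + 33% + 27.59% + 6% = 71.92%.

71.92%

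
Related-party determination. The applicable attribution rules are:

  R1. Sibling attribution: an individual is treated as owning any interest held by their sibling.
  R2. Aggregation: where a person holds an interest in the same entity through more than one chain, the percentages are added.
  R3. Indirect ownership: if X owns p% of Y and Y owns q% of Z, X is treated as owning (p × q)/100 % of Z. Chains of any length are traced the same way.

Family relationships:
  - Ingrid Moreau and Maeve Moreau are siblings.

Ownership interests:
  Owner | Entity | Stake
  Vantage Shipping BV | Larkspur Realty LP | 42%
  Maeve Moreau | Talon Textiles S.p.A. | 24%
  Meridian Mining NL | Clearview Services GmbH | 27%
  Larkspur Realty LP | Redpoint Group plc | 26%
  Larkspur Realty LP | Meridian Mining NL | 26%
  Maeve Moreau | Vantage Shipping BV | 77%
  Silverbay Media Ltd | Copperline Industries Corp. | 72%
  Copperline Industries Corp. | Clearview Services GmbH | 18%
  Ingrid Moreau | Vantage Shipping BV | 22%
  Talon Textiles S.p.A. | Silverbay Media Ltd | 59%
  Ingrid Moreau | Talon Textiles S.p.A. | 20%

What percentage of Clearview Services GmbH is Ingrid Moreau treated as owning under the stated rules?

By sibling attribution (R1), Ingrid Moreau is treated as also owning Maeve Moreau's interest in Talon Textiles S.p.A, giving 20% + 24% = 44%.
By sibling attribution (R1), Ingrid Moreau is treated as also owning Maeve Moreau's interest in Vantage Shipping BV, giving 22% + 77% = 99%.
Chain via Talon Textiles S.p.A. → Silverbay Media Ltd → Copperline Industries Corp. (R3): 44% × 59% × 72% × 18% = 3.364416% of Clearview Services GmbH.
Chain via Vantage Shipping BV → Larkspur Realty LP → Meridian Mining NL (R3): 99% × 42% × 26% × 27% = 2.918916% of Clearview Services GmbH.
Aggregating (R2): 3.364416% + 2.918916% = 6.283332%.

6.283332%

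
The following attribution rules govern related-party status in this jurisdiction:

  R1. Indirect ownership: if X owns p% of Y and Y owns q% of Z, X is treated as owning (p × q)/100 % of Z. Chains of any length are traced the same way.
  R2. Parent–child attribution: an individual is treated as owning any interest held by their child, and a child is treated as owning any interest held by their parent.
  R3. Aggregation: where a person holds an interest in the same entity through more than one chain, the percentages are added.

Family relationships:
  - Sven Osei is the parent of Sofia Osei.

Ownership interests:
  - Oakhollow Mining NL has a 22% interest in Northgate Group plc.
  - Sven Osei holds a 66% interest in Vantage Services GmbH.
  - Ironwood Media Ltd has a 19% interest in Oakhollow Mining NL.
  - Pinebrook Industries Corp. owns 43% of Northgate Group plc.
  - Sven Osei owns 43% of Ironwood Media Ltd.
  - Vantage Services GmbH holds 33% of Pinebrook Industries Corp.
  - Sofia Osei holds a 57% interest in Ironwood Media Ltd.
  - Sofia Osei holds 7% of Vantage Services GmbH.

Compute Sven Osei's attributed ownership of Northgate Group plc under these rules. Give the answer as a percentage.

14.5387%

By parent–child attribution (R2), Sven Osei is treated as also owning Sofia Osei's interest in Ironwood Media Ltd, giving 43% + 57% = 100%.
By parent–child attribution (R2), Sven Osei is treated as also owning Sofia Osei's interest in Vantage Services GmbH, giving 66% + 7% = 73%.
Chain via Ironwood Media Ltd → Oakhollow Mining NL (R1): 100% × 19% × 22% = 4.18% of Northgate Group plc.
Chain via Vantage Services GmbH → Pinebrook Industries Corp. (R1): 73% × 33% × 43% = 10.3587% of Northgate Group plc.
Aggregating (R3): 4.18% + 10.3587% = 14.5387%.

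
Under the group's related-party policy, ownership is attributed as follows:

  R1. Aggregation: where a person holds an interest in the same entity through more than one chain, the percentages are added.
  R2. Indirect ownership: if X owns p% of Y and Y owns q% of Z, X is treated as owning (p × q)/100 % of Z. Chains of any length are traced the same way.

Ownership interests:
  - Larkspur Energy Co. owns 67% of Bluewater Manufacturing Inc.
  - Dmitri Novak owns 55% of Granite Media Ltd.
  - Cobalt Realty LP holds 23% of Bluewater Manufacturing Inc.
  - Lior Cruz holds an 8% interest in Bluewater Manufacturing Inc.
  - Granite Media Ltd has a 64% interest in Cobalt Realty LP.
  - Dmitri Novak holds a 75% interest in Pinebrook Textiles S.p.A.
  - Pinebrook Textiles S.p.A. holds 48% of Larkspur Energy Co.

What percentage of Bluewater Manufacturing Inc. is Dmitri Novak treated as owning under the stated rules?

Chain via Pinebrook Textiles S.p.A. → Larkspur Energy Co. (R2): 75% × 48% × 67% = 24.12% of Bluewater Manufacturing Inc.
Chain via Granite Media Ltd → Cobalt Realty LP (R2): 55% × 64% × 23% = 8.096% of Bluewater Manufacturing Inc.
Aggregating (R1): 24.12% + 8.096% = 32.216%.

32.216%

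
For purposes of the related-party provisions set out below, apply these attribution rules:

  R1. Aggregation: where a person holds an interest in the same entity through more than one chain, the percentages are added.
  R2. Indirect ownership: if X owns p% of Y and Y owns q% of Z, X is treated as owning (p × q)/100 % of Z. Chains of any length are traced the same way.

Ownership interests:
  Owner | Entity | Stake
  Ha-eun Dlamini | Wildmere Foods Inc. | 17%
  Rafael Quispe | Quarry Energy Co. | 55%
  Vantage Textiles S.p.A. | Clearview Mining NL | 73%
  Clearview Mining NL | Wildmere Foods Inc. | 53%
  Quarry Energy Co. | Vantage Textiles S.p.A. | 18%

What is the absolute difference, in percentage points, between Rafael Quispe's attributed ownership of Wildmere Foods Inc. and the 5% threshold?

1.16969

Chain via Quarry Energy Co. → Vantage Textiles S.p.A. → Clearview Mining NL (R2): 55% × 18% × 73% × 53% = 3.83031% of Wildmere Foods Inc.
3.83031% falls short of the 5% threshold by 1.16969 percentage points.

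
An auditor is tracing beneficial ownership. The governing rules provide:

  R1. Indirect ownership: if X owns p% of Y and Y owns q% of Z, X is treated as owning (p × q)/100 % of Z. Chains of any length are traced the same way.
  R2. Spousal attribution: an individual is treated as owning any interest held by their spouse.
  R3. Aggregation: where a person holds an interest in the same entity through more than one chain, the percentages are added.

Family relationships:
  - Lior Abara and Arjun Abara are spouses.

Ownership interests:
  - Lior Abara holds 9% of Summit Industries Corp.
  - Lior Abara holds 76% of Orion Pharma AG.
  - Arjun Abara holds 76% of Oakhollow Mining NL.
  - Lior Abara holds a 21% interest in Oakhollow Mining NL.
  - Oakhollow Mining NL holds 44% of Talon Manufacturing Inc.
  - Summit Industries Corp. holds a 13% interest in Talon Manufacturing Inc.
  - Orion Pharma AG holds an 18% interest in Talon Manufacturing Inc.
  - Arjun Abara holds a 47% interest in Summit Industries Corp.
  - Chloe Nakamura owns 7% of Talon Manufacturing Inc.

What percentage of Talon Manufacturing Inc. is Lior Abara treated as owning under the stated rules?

By spousal attribution (R2), Lior Abara is treated as also owning Arjun Abara's interest in Oakhollow Mining NL, giving 21% + 76% = 97%.
By spousal attribution (R2), Lior Abara is treated as also owning Arjun Abara's interest in Summit Industries Corp, giving 9% + 47% = 56%.
Chain via Oakhollow Mining NL (R1): 97% × 44% = 42.68% of Talon Manufacturing Inc.
Chain via Summit Industries Corp. (R1): 56% × 13% = 7.28% of Talon Manufacturing Inc.
Chain via Orion Pharma AG (R1): 76% × 18% = 13.68% of Talon Manufacturing Inc.
Aggregating (R3): 42.68% + 7.28% + 13.68% = 63.64%.

63.64%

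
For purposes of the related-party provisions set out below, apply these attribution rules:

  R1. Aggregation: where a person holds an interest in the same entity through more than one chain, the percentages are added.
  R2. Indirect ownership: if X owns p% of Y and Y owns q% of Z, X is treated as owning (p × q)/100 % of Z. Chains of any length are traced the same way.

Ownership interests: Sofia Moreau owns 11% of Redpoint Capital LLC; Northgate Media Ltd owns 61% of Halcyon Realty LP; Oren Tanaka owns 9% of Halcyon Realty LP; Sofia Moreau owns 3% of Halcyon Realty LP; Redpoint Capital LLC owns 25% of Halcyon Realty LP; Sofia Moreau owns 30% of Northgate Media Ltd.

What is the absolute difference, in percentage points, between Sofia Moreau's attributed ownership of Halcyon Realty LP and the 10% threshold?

Chain via Northgate Media Ltd (R2): 30% × 61% = 18.3% of Halcyon Realty LP.
Chain via Redpoint Capital LLC (R2): 11% × 25% = 2.75% of Halcyon Realty LP.
Direct interest in Halcyon Realty LP: 3%.
Aggregating (R1): 18.3% + 2.75% + 3% = 24.05%.
24.05% exceeds the 10% threshold by 14.05 percentage points.

14.05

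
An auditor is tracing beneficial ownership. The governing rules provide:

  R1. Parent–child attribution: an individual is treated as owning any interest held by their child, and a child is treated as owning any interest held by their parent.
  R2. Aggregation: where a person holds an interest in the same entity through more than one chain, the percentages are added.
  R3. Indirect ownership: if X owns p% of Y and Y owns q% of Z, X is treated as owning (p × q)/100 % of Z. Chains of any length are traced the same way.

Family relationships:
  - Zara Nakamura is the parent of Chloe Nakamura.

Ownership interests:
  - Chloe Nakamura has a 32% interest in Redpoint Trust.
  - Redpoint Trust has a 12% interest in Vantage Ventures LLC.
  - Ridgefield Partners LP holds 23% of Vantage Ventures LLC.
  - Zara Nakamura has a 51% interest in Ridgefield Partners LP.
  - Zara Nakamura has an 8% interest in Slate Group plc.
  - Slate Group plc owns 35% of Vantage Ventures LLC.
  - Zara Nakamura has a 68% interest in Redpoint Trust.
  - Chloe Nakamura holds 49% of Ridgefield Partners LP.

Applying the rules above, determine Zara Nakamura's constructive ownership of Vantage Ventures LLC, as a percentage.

By parent–child attribution (R1), Zara Nakamura is treated as also owning Chloe Nakamura's interest in Redpoint Trust, giving 68% + 32% = 100%.
By parent–child attribution (R1), Zara Nakamura is treated as also owning Chloe Nakamura's interest in Ridgefield Partners LP, giving 51% + 49% = 100%.
Chain via Redpoint Trust (R3): 100% × 12% = 12% of Vantage Ventures LLC.
Chain via Slate Group plc (R3): 8% × 35% = 2.8% of Vantage Ventures LLC.
Chain via Ridgefield Partners LP (R3): 100% × 23% = 23% of Vantage Ventures LLC.
Aggregating (R2): 12% + 2.8% + 23% = 37.8%.

37.8%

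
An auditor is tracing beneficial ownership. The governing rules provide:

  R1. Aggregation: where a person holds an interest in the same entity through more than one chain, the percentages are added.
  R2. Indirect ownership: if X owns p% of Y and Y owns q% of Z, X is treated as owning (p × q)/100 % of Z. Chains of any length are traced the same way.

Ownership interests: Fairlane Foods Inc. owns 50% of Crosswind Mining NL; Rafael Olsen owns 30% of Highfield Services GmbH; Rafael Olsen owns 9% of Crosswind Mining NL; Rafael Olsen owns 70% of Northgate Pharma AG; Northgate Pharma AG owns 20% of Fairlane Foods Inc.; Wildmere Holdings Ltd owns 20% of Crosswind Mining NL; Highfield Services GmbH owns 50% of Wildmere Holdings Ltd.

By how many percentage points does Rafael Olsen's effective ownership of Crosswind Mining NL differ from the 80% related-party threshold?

Chain via Highfield Services GmbH → Wildmere Holdings Ltd (R2): 30% × 50% × 20% = 3% of Crosswind Mining NL.
Chain via Northgate Pharma AG → Fairlane Foods Inc. (R2): 70% × 20% × 50% = 7% of Crosswind Mining NL.
Direct interest in Crosswind Mining NL: 9%.
Aggregating (R1): 3% + 7% + 9% = 19%.
19% falls short of the 80% threshold by 61 percentage points.

61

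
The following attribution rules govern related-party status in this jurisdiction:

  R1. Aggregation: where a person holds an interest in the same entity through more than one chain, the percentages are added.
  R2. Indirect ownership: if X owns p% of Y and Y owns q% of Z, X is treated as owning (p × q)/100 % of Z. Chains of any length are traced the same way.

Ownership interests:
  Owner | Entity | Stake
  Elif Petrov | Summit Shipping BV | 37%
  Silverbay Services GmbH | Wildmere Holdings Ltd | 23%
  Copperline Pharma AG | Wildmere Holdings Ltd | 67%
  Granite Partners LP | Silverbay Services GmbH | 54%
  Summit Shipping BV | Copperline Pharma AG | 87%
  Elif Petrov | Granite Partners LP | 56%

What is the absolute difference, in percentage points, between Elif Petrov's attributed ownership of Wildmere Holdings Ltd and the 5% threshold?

23.5225

Chain via Summit Shipping BV → Copperline Pharma AG (R2): 37% × 87% × 67% = 21.5673% of Wildmere Holdings Ltd.
Chain via Granite Partners LP → Silverbay Services GmbH (R2): 56% × 54% × 23% = 6.9552% of Wildmere Holdings Ltd.
Aggregating (R1): 21.5673% + 6.9552% = 28.5225%.
28.5225% exceeds the 5% threshold by 23.5225 percentage points.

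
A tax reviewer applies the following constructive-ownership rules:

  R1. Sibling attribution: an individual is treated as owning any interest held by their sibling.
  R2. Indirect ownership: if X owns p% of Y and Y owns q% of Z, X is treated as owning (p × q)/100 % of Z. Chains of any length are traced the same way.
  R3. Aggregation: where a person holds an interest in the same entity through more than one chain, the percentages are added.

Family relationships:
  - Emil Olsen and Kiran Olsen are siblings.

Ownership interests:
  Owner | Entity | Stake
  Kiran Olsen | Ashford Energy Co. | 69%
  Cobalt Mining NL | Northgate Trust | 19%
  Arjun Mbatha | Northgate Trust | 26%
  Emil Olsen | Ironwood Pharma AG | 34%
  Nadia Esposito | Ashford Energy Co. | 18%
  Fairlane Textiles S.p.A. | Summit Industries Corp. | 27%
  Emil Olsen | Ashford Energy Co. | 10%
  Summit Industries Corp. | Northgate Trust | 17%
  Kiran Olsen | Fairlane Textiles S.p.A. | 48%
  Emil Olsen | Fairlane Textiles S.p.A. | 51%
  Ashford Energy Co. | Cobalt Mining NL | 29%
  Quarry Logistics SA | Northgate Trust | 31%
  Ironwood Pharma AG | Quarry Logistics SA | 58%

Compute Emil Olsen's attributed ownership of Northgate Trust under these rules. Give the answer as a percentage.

15.0102%

By sibling attribution (R1), Emil Olsen is treated as also owning Kiran Olsen's interest in Fairlane Textiles S.p.A, giving 51% + 48% = 99%.
By sibling attribution (R1), Emil Olsen is treated as also owning Kiran Olsen's interest in Ashford Energy Co, giving 10% + 69% = 79%.
Chain via Ironwood Pharma AG → Quarry Logistics SA (R2): 34% × 58% × 31% = 6.1132% of Northgate Trust.
Chain via Fairlane Textiles S.p.A. → Summit Industries Corp. (R2): 99% × 27% × 17% = 4.5441% of Northgate Trust.
Chain via Ashford Energy Co. → Cobalt Mining NL (R2): 79% × 29% × 19% = 4.3529% of Northgate Trust.
Aggregating (R3): 6.1132% + 4.5441% + 4.3529% = 15.0102%.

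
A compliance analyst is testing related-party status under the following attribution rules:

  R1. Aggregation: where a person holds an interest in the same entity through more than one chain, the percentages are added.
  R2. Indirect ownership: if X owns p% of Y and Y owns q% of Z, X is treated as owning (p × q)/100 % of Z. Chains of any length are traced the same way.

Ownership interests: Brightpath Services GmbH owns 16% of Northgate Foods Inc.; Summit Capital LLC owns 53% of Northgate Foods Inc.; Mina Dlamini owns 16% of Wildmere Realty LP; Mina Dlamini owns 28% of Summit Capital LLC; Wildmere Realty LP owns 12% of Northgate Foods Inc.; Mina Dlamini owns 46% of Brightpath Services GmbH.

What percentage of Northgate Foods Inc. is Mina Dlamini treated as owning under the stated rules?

Chain via Brightpath Services GmbH (R2): 46% × 16% = 7.36% of Northgate Foods Inc.
Chain via Summit Capital LLC (R2): 28% × 53% = 14.84% of Northgate Foods Inc.
Chain via Wildmere Realty LP (R2): 16% × 12% = 1.92% of Northgate Foods Inc.
Aggregating (R1): 7.36% + 14.84% + 1.92% = 24.12%.

24.12%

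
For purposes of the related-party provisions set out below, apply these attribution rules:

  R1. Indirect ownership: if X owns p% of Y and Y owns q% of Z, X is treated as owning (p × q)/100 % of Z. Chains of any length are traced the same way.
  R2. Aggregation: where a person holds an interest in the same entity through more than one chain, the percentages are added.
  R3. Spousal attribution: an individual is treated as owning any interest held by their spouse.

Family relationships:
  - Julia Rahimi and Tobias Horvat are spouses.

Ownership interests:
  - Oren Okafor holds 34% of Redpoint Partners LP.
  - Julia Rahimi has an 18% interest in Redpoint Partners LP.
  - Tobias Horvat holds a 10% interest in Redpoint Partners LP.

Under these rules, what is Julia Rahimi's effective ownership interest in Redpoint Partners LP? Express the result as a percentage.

By spousal attribution (R3), Julia Rahimi is treated as also owning Tobias Horvat's interest in Redpoint Partners LP, giving 18% + 10% = 28%.
Direct interest in Redpoint Partners LP: 28%.

28%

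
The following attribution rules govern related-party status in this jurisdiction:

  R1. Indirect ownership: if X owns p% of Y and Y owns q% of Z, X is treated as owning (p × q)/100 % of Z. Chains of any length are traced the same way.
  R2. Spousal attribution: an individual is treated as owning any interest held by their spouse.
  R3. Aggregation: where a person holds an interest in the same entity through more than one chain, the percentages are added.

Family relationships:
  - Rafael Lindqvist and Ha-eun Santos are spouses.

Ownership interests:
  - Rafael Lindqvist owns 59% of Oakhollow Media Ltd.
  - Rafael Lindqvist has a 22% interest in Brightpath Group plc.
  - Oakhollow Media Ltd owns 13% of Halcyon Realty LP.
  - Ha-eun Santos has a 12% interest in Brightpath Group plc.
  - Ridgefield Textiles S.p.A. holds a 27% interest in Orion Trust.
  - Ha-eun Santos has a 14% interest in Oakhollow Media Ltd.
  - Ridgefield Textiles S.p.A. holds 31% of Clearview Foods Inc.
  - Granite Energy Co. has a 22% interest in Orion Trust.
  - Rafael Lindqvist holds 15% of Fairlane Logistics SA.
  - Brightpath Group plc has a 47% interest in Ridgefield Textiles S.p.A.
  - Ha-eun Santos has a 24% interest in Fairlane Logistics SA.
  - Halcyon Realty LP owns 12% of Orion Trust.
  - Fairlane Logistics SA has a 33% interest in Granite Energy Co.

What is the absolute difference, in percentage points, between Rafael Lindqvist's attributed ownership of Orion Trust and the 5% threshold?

By spousal attribution (R2), Rafael Lindqvist is treated as also owning Ha-eun Santos's interest in Oakhollow Media Ltd, giving 59% + 14% = 73%.
By spousal attribution (R2), Rafael Lindqvist is treated as also owning Ha-eun Santos's interest in Fairlane Logistics SA, giving 15% + 24% = 39%.
By spousal attribution (R2), Rafael Lindqvist is treated as also owning Ha-eun Santos's interest in Brightpath Group plc, giving 22% + 12% = 34%.
Chain via Oakhollow Media Ltd → Halcyon Realty LP (R1): 73% × 13% × 12% = 1.1388% of Orion Trust.
Chain via Fairlane Logistics SA → Granite Energy Co. (R1): 39% × 33% × 22% = 2.8314% of Orion Trust.
Chain via Brightpath Group plc → Ridgefield Textiles S.p.A. (R1): 34% × 47% × 27% = 4.3146% of Orion Trust.
Aggregating (R3): 1.1388% + 2.8314% + 4.3146% = 8.2848%.
8.2848% exceeds the 5% threshold by 3.2848 percentage points.

3.2848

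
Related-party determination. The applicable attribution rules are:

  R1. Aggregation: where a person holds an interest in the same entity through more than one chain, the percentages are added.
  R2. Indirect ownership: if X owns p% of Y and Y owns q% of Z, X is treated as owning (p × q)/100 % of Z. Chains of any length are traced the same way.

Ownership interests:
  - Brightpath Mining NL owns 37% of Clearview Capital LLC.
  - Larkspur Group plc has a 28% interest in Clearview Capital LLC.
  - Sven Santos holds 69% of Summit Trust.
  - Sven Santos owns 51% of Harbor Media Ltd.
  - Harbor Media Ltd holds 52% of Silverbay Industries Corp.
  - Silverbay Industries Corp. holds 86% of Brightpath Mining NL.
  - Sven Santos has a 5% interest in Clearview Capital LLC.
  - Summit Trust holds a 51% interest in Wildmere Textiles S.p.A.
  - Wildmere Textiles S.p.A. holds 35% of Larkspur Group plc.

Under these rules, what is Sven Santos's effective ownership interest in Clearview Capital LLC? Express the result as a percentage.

Chain via Harbor Media Ltd → Silverbay Industries Corp. → Brightpath Mining NL (R2): 51% × 52% × 86% × 37% = 8.438664% of Clearview Capital LLC.
Chain via Summit Trust → Wildmere Textiles S.p.A. → Larkspur Group plc (R2): 69% × 51% × 35% × 28% = 3.44862% of Clearview Capital LLC.
Direct interest in Clearview Capital LLC: 5%.
Aggregating (R1): 8.438664% + 3.44862% + 5% = 16.887284%.

16.887284%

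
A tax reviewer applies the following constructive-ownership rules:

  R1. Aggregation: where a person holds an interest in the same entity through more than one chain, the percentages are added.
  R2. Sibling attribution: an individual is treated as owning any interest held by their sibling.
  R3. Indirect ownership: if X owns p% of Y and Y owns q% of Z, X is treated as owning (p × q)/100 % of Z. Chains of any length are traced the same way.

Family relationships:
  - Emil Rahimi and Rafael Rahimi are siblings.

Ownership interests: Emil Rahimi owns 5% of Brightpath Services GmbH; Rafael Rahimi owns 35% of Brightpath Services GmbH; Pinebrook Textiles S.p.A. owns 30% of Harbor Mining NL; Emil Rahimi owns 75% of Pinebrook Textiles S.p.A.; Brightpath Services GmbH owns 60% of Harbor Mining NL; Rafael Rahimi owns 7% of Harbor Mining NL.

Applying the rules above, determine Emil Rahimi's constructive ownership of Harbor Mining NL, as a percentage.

53.5%

By sibling attribution (R2), Emil Rahimi is treated as also owning Rafael Rahimi's interest in Brightpath Services GmbH, giving 5% + 35% = 40%.
By sibling attribution (R2), Emil Rahimi is treated as owning Rafael Rahimi's 7% interest in Harbor Mining NL.
Chain via Pinebrook Textiles S.p.A. (R3): 75% × 30% = 22.5% of Harbor Mining NL.
Chain via Brightpath Services GmbH (R3): 40% × 60% = 24% of Harbor Mining NL.
Direct interest in Harbor Mining NL: 7%.
Aggregating (R1): 22.5% + 24% + 7% = 53.5%.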